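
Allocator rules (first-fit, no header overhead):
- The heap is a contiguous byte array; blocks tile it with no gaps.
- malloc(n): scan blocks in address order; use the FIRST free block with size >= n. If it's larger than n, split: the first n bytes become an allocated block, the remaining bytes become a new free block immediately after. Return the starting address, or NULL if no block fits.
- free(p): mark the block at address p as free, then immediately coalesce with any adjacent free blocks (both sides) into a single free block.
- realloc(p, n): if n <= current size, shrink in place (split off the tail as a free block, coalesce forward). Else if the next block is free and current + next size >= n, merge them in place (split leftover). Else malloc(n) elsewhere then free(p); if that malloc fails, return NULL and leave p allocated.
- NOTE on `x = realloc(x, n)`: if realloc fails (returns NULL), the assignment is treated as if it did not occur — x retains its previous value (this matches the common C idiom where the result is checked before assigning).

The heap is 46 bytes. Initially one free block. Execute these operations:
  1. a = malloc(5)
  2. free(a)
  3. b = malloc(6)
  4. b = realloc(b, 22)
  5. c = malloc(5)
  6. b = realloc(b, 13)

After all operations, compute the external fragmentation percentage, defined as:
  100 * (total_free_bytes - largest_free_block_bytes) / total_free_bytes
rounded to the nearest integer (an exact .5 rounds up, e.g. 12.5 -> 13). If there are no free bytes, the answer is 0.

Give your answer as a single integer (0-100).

Op 1: a = malloc(5) -> a = 0; heap: [0-4 ALLOC][5-45 FREE]
Op 2: free(a) -> (freed a); heap: [0-45 FREE]
Op 3: b = malloc(6) -> b = 0; heap: [0-5 ALLOC][6-45 FREE]
Op 4: b = realloc(b, 22) -> b = 0; heap: [0-21 ALLOC][22-45 FREE]
Op 5: c = malloc(5) -> c = 22; heap: [0-21 ALLOC][22-26 ALLOC][27-45 FREE]
Op 6: b = realloc(b, 13) -> b = 0; heap: [0-12 ALLOC][13-21 FREE][22-26 ALLOC][27-45 FREE]
Free blocks: [9 19] total_free=28 largest=19 -> 100*(28-19)/28 = 900/28 ≈ 32.143 -> rounds to 32

Answer: 32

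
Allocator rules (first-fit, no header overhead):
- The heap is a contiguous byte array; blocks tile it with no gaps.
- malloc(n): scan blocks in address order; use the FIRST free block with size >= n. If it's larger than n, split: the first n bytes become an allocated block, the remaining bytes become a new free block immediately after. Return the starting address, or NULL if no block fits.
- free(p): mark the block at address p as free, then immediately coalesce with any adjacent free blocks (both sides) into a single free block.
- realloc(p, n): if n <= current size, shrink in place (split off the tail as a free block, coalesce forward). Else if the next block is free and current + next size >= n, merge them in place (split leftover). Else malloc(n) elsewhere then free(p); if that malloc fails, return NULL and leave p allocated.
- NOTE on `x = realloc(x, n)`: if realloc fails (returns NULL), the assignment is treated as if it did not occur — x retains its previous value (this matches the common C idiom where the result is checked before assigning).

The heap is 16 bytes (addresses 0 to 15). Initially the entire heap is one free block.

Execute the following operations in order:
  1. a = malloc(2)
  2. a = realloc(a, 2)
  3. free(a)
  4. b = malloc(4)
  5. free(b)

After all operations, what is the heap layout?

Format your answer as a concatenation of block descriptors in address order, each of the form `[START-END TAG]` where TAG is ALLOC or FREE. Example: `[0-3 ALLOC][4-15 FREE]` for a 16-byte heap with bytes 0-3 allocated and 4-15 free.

Op 1: a = malloc(2) -> a = 0; heap: [0-1 ALLOC][2-15 FREE]
Op 2: a = realloc(a, 2) -> a = 0; heap: [0-1 ALLOC][2-15 FREE]
Op 3: free(a) -> (freed a); heap: [0-15 FREE]
Op 4: b = malloc(4) -> b = 0; heap: [0-3 ALLOC][4-15 FREE]
Op 5: free(b) -> (freed b); heap: [0-15 FREE]

Answer: [0-15 FREE]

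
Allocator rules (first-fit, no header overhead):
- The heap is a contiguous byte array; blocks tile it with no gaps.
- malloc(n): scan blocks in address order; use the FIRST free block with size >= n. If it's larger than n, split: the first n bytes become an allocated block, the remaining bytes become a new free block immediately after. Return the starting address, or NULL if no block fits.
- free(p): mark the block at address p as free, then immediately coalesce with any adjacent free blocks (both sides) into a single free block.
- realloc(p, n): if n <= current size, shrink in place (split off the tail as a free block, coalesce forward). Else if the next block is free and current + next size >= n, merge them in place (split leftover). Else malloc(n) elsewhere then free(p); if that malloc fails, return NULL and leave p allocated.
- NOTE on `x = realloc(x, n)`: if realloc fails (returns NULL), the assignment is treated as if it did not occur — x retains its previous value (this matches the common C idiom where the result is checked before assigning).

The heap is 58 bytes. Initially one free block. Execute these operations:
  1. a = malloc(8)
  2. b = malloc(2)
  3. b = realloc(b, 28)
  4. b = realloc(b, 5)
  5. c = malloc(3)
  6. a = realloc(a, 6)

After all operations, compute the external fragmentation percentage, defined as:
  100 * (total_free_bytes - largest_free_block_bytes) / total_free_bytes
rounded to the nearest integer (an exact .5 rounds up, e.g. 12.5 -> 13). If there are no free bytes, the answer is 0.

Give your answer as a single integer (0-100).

Op 1: a = malloc(8) -> a = 0; heap: [0-7 ALLOC][8-57 FREE]
Op 2: b = malloc(2) -> b = 8; heap: [0-7 ALLOC][8-9 ALLOC][10-57 FREE]
Op 3: b = realloc(b, 28) -> b = 8; heap: [0-7 ALLOC][8-35 ALLOC][36-57 FREE]
Op 4: b = realloc(b, 5) -> b = 8; heap: [0-7 ALLOC][8-12 ALLOC][13-57 FREE]
Op 5: c = malloc(3) -> c = 13; heap: [0-7 ALLOC][8-12 ALLOC][13-15 ALLOC][16-57 FREE]
Op 6: a = realloc(a, 6) -> a = 0; heap: [0-5 ALLOC][6-7 FREE][8-12 ALLOC][13-15 ALLOC][16-57 FREE]
Free blocks: [2 42] total_free=44 largest=42 -> 100*(44-42)/44 = 200/44 ≈ 4.545 -> rounds to 5

Answer: 5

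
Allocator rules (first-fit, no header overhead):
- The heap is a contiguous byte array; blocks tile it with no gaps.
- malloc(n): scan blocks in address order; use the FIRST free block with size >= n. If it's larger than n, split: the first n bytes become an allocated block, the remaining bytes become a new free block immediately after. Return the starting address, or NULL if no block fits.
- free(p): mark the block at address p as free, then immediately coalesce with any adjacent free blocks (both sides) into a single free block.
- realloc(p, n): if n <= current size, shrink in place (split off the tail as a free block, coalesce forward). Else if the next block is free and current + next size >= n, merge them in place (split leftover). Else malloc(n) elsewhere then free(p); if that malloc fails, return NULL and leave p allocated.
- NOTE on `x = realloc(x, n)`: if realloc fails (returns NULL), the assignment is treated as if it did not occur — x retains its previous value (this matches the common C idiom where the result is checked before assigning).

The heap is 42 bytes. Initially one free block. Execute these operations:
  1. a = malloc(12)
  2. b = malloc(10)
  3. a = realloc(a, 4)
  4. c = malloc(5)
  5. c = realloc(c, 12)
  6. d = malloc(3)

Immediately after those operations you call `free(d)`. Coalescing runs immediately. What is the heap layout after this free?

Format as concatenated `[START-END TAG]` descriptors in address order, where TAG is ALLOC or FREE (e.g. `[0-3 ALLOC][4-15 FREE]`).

Op 1: a = malloc(12) -> a = 0; heap: [0-11 ALLOC][12-41 FREE]
Op 2: b = malloc(10) -> b = 12; heap: [0-11 ALLOC][12-21 ALLOC][22-41 FREE]
Op 3: a = realloc(a, 4) -> a = 0; heap: [0-3 ALLOC][4-11 FREE][12-21 ALLOC][22-41 FREE]
Op 4: c = malloc(5) -> c = 4; heap: [0-3 ALLOC][4-8 ALLOC][9-11 FREE][12-21 ALLOC][22-41 FREE]
Op 5: c = realloc(c, 12) -> c = 22; heap: [0-3 ALLOC][4-11 FREE][12-21 ALLOC][22-33 ALLOC][34-41 FREE]
Op 6: d = malloc(3) -> d = 4; heap: [0-3 ALLOC][4-6 ALLOC][7-11 FREE][12-21 ALLOC][22-33 ALLOC][34-41 FREE]
free(d): d = 4 -> block [4-6 ALLOC]; mark free, coalesce with adjacent free neighbors -> [0-3 ALLOC][4-11 FREE][12-21 ALLOC][22-33 ALLOC][34-41 FREE]

Answer: [0-3 ALLOC][4-11 FREE][12-21 ALLOC][22-33 ALLOC][34-41 FREE]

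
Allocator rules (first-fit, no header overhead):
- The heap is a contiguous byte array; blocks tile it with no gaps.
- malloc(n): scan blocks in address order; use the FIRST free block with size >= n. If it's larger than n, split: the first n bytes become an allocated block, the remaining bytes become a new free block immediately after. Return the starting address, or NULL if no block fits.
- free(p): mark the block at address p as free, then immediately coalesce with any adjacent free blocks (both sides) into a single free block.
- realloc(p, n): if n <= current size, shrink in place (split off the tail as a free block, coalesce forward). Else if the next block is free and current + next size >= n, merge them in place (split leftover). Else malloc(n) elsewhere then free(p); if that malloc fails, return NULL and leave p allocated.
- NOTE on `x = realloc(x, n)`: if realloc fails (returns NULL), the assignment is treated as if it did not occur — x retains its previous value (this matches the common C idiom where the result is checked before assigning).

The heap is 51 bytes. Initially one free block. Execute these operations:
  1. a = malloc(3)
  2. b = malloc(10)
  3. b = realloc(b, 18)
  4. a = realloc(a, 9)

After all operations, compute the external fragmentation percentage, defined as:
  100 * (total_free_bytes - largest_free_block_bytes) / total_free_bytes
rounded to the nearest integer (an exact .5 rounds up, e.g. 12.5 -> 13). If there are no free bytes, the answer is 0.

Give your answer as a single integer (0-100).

Op 1: a = malloc(3) -> a = 0; heap: [0-2 ALLOC][3-50 FREE]
Op 2: b = malloc(10) -> b = 3; heap: [0-2 ALLOC][3-12 ALLOC][13-50 FREE]
Op 3: b = realloc(b, 18) -> b = 3; heap: [0-2 ALLOC][3-20 ALLOC][21-50 FREE]
Op 4: a = realloc(a, 9) -> a = 21; heap: [0-2 FREE][3-20 ALLOC][21-29 ALLOC][30-50 FREE]
Free blocks: [3 21] total_free=24 largest=21 -> 100*(24-21)/24 = 300/24 = 12.5 -> rounds to 13

Answer: 13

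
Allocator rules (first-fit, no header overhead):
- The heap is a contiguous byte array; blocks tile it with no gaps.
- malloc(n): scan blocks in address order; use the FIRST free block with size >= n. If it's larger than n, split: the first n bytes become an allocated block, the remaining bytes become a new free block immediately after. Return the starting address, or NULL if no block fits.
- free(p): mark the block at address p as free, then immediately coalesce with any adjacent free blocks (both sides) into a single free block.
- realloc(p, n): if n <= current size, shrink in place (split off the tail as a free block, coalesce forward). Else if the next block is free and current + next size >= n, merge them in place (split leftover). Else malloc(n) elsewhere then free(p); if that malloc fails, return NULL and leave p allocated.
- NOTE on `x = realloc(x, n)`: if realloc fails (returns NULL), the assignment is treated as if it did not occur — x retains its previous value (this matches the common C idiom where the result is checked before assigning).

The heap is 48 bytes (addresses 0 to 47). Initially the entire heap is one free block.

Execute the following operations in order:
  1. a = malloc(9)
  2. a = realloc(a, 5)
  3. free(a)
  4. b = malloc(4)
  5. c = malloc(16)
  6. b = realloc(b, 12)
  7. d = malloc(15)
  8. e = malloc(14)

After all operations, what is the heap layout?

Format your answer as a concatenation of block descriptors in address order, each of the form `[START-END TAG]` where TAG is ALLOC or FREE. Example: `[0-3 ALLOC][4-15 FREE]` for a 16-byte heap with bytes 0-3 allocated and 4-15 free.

Answer: [0-3 FREE][4-19 ALLOC][20-31 ALLOC][32-46 ALLOC][47-47 FREE]

Derivation:
Op 1: a = malloc(9) -> a = 0; heap: [0-8 ALLOC][9-47 FREE]
Op 2: a = realloc(a, 5) -> a = 0; heap: [0-4 ALLOC][5-47 FREE]
Op 3: free(a) -> (freed a); heap: [0-47 FREE]
Op 4: b = malloc(4) -> b = 0; heap: [0-3 ALLOC][4-47 FREE]
Op 5: c = malloc(16) -> c = 4; heap: [0-3 ALLOC][4-19 ALLOC][20-47 FREE]
Op 6: b = realloc(b, 12) -> b = 20; heap: [0-3 FREE][4-19 ALLOC][20-31 ALLOC][32-47 FREE]
Op 7: d = malloc(15) -> d = 32; heap: [0-3 FREE][4-19 ALLOC][20-31 ALLOC][32-46 ALLOC][47-47 FREE]
Op 8: e = malloc(14) -> e = NULL; heap: [0-3 FREE][4-19 ALLOC][20-31 ALLOC][32-46 ALLOC][47-47 FREE]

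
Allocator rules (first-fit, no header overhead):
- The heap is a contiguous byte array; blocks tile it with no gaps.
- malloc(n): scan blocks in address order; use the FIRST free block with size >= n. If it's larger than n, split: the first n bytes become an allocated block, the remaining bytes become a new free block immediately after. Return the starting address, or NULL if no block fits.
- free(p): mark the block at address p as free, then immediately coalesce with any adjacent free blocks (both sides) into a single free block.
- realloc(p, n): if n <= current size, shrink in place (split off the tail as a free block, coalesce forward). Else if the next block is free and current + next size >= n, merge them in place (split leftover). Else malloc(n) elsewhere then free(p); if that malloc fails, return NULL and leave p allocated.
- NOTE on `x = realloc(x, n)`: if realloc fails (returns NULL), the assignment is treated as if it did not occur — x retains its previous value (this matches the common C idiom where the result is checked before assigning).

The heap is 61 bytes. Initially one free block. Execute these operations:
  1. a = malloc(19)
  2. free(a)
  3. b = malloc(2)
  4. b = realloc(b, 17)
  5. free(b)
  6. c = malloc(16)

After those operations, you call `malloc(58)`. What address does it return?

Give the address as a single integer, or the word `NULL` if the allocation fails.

Answer: NULL

Derivation:
Op 1: a = malloc(19) -> a = 0; heap: [0-18 ALLOC][19-60 FREE]
Op 2: free(a) -> (freed a); heap: [0-60 FREE]
Op 3: b = malloc(2) -> b = 0; heap: [0-1 ALLOC][2-60 FREE]
Op 4: b = realloc(b, 17) -> b = 0; heap: [0-16 ALLOC][17-60 FREE]
Op 5: free(b) -> (freed b); heap: [0-60 FREE]
Op 6: c = malloc(16) -> c = 0; heap: [0-15 ALLOC][16-60 FREE]
malloc(58): first-fit scan over [0-15 ALLOC][16-60 FREE] -> NULL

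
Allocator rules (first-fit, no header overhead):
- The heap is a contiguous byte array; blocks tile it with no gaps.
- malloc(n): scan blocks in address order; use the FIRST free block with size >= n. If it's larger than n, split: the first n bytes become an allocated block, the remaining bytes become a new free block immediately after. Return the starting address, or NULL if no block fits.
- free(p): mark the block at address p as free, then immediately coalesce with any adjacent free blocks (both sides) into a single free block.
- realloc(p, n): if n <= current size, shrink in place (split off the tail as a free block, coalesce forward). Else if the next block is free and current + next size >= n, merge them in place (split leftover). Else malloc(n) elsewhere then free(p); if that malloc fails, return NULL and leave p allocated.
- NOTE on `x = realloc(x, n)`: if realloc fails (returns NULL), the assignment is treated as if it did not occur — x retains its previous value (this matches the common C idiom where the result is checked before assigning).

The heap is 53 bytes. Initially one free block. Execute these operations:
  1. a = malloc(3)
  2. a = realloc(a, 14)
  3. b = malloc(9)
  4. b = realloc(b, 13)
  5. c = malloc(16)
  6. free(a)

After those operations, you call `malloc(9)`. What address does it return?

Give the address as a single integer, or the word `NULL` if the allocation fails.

Answer: 0

Derivation:
Op 1: a = malloc(3) -> a = 0; heap: [0-2 ALLOC][3-52 FREE]
Op 2: a = realloc(a, 14) -> a = 0; heap: [0-13 ALLOC][14-52 FREE]
Op 3: b = malloc(9) -> b = 14; heap: [0-13 ALLOC][14-22 ALLOC][23-52 FREE]
Op 4: b = realloc(b, 13) -> b = 14; heap: [0-13 ALLOC][14-26 ALLOC][27-52 FREE]
Op 5: c = malloc(16) -> c = 27; heap: [0-13 ALLOC][14-26 ALLOC][27-42 ALLOC][43-52 FREE]
Op 6: free(a) -> (freed a); heap: [0-13 FREE][14-26 ALLOC][27-42 ALLOC][43-52 FREE]
malloc(9): first-fit scan over [0-13 FREE][14-26 ALLOC][27-42 ALLOC][43-52 FREE] -> 0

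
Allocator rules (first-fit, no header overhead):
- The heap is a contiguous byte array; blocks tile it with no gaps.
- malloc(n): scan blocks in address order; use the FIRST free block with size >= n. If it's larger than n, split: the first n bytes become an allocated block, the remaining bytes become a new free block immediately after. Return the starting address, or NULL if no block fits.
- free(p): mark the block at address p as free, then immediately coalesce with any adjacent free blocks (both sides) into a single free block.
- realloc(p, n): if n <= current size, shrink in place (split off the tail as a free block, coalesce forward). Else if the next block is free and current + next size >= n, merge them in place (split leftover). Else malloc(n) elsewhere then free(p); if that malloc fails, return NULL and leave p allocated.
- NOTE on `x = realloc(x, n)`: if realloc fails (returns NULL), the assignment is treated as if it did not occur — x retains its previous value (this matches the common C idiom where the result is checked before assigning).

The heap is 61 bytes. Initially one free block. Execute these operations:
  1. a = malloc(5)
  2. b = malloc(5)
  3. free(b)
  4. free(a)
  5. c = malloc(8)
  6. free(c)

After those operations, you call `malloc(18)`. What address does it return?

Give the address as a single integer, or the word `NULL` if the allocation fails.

Op 1: a = malloc(5) -> a = 0; heap: [0-4 ALLOC][5-60 FREE]
Op 2: b = malloc(5) -> b = 5; heap: [0-4 ALLOC][5-9 ALLOC][10-60 FREE]
Op 3: free(b) -> (freed b); heap: [0-4 ALLOC][5-60 FREE]
Op 4: free(a) -> (freed a); heap: [0-60 FREE]
Op 5: c = malloc(8) -> c = 0; heap: [0-7 ALLOC][8-60 FREE]
Op 6: free(c) -> (freed c); heap: [0-60 FREE]
malloc(18): first-fit scan over [0-60 FREE] -> 0

Answer: 0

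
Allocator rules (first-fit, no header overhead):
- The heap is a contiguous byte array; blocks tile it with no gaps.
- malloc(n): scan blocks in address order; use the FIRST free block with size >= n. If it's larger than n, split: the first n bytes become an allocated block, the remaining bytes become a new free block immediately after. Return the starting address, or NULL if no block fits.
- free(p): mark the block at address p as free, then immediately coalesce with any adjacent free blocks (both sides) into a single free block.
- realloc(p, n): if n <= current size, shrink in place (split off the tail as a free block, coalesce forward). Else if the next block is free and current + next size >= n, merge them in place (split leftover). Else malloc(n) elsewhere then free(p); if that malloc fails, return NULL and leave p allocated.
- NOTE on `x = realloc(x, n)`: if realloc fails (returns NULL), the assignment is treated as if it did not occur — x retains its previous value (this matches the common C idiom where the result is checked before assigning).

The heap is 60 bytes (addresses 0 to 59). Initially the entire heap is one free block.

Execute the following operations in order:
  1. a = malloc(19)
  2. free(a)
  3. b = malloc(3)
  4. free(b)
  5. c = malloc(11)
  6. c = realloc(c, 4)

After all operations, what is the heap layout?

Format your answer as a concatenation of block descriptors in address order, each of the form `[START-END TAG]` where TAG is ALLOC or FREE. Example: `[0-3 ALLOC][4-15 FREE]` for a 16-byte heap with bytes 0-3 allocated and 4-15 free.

Answer: [0-3 ALLOC][4-59 FREE]

Derivation:
Op 1: a = malloc(19) -> a = 0; heap: [0-18 ALLOC][19-59 FREE]
Op 2: free(a) -> (freed a); heap: [0-59 FREE]
Op 3: b = malloc(3) -> b = 0; heap: [0-2 ALLOC][3-59 FREE]
Op 4: free(b) -> (freed b); heap: [0-59 FREE]
Op 5: c = malloc(11) -> c = 0; heap: [0-10 ALLOC][11-59 FREE]
Op 6: c = realloc(c, 4) -> c = 0; heap: [0-3 ALLOC][4-59 FREE]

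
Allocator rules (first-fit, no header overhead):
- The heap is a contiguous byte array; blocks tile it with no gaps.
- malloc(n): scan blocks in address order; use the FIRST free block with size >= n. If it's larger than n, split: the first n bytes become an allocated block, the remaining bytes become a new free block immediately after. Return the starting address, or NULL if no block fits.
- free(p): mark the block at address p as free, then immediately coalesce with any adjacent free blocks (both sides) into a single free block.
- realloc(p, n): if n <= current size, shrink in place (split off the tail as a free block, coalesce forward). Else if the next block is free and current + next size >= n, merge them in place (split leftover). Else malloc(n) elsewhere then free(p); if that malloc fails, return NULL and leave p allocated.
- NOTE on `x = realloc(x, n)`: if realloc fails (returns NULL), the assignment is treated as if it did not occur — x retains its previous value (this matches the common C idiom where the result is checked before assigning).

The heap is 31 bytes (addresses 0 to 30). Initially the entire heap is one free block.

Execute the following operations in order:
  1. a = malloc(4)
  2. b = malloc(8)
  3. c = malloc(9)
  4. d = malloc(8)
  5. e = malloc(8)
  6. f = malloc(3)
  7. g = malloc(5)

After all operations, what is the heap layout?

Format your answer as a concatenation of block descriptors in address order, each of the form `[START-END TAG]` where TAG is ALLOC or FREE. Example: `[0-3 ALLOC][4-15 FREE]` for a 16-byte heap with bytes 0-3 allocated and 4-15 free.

Op 1: a = malloc(4) -> a = 0; heap: [0-3 ALLOC][4-30 FREE]
Op 2: b = malloc(8) -> b = 4; heap: [0-3 ALLOC][4-11 ALLOC][12-30 FREE]
Op 3: c = malloc(9) -> c = 12; heap: [0-3 ALLOC][4-11 ALLOC][12-20 ALLOC][21-30 FREE]
Op 4: d = malloc(8) -> d = 21; heap: [0-3 ALLOC][4-11 ALLOC][12-20 ALLOC][21-28 ALLOC][29-30 FREE]
Op 5: e = malloc(8) -> e = NULL; heap: [0-3 ALLOC][4-11 ALLOC][12-20 ALLOC][21-28 ALLOC][29-30 FREE]
Op 6: f = malloc(3) -> f = NULL; heap: [0-3 ALLOC][4-11 ALLOC][12-20 ALLOC][21-28 ALLOC][29-30 FREE]
Op 7: g = malloc(5) -> g = NULL; heap: [0-3 ALLOC][4-11 ALLOC][12-20 ALLOC][21-28 ALLOC][29-30 FREE]

Answer: [0-3 ALLOC][4-11 ALLOC][12-20 ALLOC][21-28 ALLOC][29-30 FREE]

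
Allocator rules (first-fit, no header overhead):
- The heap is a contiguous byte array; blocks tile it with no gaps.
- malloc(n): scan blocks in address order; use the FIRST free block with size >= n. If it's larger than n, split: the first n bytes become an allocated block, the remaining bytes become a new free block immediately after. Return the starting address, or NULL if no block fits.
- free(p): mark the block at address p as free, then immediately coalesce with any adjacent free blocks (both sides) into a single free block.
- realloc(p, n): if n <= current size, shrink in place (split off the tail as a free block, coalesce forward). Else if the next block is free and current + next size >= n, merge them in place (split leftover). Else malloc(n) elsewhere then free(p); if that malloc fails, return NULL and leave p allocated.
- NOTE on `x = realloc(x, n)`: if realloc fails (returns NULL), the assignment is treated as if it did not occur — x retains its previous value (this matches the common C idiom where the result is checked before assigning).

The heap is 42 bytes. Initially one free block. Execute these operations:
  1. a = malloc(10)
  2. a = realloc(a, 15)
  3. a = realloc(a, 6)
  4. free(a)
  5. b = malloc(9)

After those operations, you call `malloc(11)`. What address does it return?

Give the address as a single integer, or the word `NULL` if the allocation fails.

Answer: 9

Derivation:
Op 1: a = malloc(10) -> a = 0; heap: [0-9 ALLOC][10-41 FREE]
Op 2: a = realloc(a, 15) -> a = 0; heap: [0-14 ALLOC][15-41 FREE]
Op 3: a = realloc(a, 6) -> a = 0; heap: [0-5 ALLOC][6-41 FREE]
Op 4: free(a) -> (freed a); heap: [0-41 FREE]
Op 5: b = malloc(9) -> b = 0; heap: [0-8 ALLOC][9-41 FREE]
malloc(11): first-fit scan over [0-8 ALLOC][9-41 FREE] -> 9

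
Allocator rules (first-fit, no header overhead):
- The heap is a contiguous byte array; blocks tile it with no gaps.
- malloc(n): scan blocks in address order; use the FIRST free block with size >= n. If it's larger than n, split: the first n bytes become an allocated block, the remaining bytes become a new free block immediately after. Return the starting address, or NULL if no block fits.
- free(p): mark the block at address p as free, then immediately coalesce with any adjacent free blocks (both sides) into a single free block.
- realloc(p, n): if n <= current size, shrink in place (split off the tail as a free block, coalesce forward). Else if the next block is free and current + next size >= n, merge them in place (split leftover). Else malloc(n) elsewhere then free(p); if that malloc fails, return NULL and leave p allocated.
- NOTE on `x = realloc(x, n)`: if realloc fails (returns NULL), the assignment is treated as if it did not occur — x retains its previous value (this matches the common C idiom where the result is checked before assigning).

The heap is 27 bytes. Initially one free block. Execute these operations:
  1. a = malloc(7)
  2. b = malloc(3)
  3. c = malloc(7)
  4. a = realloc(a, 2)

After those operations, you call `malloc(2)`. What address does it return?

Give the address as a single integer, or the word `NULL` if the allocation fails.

Answer: 2

Derivation:
Op 1: a = malloc(7) -> a = 0; heap: [0-6 ALLOC][7-26 FREE]
Op 2: b = malloc(3) -> b = 7; heap: [0-6 ALLOC][7-9 ALLOC][10-26 FREE]
Op 3: c = malloc(7) -> c = 10; heap: [0-6 ALLOC][7-9 ALLOC][10-16 ALLOC][17-26 FREE]
Op 4: a = realloc(a, 2) -> a = 0; heap: [0-1 ALLOC][2-6 FREE][7-9 ALLOC][10-16 ALLOC][17-26 FREE]
malloc(2): first-fit scan over [0-1 ALLOC][2-6 FREE][7-9 ALLOC][10-16 ALLOC][17-26 FREE] -> 2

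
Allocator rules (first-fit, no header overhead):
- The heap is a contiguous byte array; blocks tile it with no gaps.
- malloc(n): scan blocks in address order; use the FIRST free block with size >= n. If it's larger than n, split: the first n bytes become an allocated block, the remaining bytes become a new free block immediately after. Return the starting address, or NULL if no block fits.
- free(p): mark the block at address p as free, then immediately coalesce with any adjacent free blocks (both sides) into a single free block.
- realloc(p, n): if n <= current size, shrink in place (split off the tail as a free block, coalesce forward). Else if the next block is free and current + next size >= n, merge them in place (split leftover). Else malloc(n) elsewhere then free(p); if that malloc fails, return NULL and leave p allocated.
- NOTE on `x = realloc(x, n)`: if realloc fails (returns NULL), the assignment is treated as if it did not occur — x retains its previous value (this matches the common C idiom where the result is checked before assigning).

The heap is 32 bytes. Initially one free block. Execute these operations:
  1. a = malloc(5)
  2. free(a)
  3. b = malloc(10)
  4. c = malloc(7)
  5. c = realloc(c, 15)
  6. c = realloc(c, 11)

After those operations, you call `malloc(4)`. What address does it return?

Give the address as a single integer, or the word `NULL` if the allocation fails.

Op 1: a = malloc(5) -> a = 0; heap: [0-4 ALLOC][5-31 FREE]
Op 2: free(a) -> (freed a); heap: [0-31 FREE]
Op 3: b = malloc(10) -> b = 0; heap: [0-9 ALLOC][10-31 FREE]
Op 4: c = malloc(7) -> c = 10; heap: [0-9 ALLOC][10-16 ALLOC][17-31 FREE]
Op 5: c = realloc(c, 15) -> c = 10; heap: [0-9 ALLOC][10-24 ALLOC][25-31 FREE]
Op 6: c = realloc(c, 11) -> c = 10; heap: [0-9 ALLOC][10-20 ALLOC][21-31 FREE]
malloc(4): first-fit scan over [0-9 ALLOC][10-20 ALLOC][21-31 FREE] -> 21

Answer: 21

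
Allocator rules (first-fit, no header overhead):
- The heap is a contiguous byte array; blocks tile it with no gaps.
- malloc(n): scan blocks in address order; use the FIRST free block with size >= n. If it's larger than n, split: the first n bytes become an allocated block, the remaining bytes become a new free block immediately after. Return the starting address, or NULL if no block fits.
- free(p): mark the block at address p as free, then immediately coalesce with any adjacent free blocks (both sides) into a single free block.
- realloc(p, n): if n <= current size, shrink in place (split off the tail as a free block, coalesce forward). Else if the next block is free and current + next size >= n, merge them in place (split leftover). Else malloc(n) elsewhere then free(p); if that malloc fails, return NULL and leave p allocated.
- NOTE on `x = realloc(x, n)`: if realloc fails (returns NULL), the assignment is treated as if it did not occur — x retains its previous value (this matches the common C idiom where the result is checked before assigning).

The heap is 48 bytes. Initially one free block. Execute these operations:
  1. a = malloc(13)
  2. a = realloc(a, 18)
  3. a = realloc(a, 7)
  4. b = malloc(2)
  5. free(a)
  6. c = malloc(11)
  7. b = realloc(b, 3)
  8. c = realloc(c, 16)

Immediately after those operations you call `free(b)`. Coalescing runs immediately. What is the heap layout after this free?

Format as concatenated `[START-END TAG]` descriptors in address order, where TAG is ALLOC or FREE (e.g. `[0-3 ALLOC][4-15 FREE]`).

Answer: [0-8 FREE][9-24 ALLOC][25-47 FREE]

Derivation:
Op 1: a = malloc(13) -> a = 0; heap: [0-12 ALLOC][13-47 FREE]
Op 2: a = realloc(a, 18) -> a = 0; heap: [0-17 ALLOC][18-47 FREE]
Op 3: a = realloc(a, 7) -> a = 0; heap: [0-6 ALLOC][7-47 FREE]
Op 4: b = malloc(2) -> b = 7; heap: [0-6 ALLOC][7-8 ALLOC][9-47 FREE]
Op 5: free(a) -> (freed a); heap: [0-6 FREE][7-8 ALLOC][9-47 FREE]
Op 6: c = malloc(11) -> c = 9; heap: [0-6 FREE][7-8 ALLOC][9-19 ALLOC][20-47 FREE]
Op 7: b = realloc(b, 3) -> b = 0; heap: [0-2 ALLOC][3-8 FREE][9-19 ALLOC][20-47 FREE]
Op 8: c = realloc(c, 16) -> c = 9; heap: [0-2 ALLOC][3-8 FREE][9-24 ALLOC][25-47 FREE]
free(b): b = 0 -> block [0-2 ALLOC]; mark free, coalesce with adjacent free neighbors -> [0-8 FREE][9-24 ALLOC][25-47 FREE]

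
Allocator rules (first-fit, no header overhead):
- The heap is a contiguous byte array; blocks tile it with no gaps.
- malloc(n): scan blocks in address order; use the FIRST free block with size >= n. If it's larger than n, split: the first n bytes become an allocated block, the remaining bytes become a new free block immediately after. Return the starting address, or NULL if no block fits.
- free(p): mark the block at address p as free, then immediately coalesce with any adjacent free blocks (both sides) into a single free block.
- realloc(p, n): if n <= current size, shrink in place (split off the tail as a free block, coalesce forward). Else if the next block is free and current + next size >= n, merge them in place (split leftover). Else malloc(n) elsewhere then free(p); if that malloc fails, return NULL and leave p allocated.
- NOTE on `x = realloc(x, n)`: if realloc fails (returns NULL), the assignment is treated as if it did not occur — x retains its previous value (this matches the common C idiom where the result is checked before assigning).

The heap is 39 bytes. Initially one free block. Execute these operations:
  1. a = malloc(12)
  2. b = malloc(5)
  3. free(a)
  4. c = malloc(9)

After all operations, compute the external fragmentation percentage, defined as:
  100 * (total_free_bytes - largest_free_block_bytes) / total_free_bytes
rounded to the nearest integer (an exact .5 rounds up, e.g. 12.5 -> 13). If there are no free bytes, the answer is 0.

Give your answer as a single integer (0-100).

Op 1: a = malloc(12) -> a = 0; heap: [0-11 ALLOC][12-38 FREE]
Op 2: b = malloc(5) -> b = 12; heap: [0-11 ALLOC][12-16 ALLOC][17-38 FREE]
Op 3: free(a) -> (freed a); heap: [0-11 FREE][12-16 ALLOC][17-38 FREE]
Op 4: c = malloc(9) -> c = 0; heap: [0-8 ALLOC][9-11 FREE][12-16 ALLOC][17-38 FREE]
Free blocks: [3 22] total_free=25 largest=22 -> 100*(25-22)/25 = 300/25 = 12

Answer: 12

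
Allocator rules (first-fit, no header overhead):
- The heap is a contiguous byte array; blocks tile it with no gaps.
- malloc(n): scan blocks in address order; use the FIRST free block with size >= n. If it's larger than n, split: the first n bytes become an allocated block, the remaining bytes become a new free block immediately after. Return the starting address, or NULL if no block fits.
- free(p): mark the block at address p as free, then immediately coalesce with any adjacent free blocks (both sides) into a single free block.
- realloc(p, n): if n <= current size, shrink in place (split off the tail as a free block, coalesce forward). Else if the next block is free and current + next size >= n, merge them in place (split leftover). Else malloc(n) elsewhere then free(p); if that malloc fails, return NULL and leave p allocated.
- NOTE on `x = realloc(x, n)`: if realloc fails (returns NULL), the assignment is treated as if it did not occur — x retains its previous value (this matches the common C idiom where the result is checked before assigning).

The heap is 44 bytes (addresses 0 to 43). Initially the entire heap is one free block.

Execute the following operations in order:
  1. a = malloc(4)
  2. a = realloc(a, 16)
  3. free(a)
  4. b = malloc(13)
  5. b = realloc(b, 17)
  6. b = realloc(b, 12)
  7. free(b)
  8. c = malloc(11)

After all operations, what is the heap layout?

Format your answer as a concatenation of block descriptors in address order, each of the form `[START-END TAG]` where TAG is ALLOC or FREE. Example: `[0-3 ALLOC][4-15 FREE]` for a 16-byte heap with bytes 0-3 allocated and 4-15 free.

Answer: [0-10 ALLOC][11-43 FREE]

Derivation:
Op 1: a = malloc(4) -> a = 0; heap: [0-3 ALLOC][4-43 FREE]
Op 2: a = realloc(a, 16) -> a = 0; heap: [0-15 ALLOC][16-43 FREE]
Op 3: free(a) -> (freed a); heap: [0-43 FREE]
Op 4: b = malloc(13) -> b = 0; heap: [0-12 ALLOC][13-43 FREE]
Op 5: b = realloc(b, 17) -> b = 0; heap: [0-16 ALLOC][17-43 FREE]
Op 6: b = realloc(b, 12) -> b = 0; heap: [0-11 ALLOC][12-43 FREE]
Op 7: free(b) -> (freed b); heap: [0-43 FREE]
Op 8: c = malloc(11) -> c = 0; heap: [0-10 ALLOC][11-43 FREE]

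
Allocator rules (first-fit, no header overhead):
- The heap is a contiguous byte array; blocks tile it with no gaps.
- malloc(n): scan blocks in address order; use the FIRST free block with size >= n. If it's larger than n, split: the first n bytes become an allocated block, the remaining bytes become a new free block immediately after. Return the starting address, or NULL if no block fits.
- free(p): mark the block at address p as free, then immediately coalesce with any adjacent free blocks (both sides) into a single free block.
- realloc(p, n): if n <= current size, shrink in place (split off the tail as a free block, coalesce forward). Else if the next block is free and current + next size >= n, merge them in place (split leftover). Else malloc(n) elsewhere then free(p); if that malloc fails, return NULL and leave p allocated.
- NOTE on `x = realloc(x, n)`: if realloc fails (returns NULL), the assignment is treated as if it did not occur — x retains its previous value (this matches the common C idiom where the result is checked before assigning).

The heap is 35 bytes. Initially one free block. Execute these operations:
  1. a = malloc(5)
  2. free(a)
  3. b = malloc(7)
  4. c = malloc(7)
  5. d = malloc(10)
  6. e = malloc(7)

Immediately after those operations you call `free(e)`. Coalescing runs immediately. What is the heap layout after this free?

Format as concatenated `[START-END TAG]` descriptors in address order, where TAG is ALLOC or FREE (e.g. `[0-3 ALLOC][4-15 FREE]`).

Answer: [0-6 ALLOC][7-13 ALLOC][14-23 ALLOC][24-34 FREE]

Derivation:
Op 1: a = malloc(5) -> a = 0; heap: [0-4 ALLOC][5-34 FREE]
Op 2: free(a) -> (freed a); heap: [0-34 FREE]
Op 3: b = malloc(7) -> b = 0; heap: [0-6 ALLOC][7-34 FREE]
Op 4: c = malloc(7) -> c = 7; heap: [0-6 ALLOC][7-13 ALLOC][14-34 FREE]
Op 5: d = malloc(10) -> d = 14; heap: [0-6 ALLOC][7-13 ALLOC][14-23 ALLOC][24-34 FREE]
Op 6: e = malloc(7) -> e = 24; heap: [0-6 ALLOC][7-13 ALLOC][14-23 ALLOC][24-30 ALLOC][31-34 FREE]
free(e): e = 24 -> block [24-30 ALLOC]; mark free, coalesce with adjacent free neighbors -> [0-6 ALLOC][7-13 ALLOC][14-23 ALLOC][24-34 FREE]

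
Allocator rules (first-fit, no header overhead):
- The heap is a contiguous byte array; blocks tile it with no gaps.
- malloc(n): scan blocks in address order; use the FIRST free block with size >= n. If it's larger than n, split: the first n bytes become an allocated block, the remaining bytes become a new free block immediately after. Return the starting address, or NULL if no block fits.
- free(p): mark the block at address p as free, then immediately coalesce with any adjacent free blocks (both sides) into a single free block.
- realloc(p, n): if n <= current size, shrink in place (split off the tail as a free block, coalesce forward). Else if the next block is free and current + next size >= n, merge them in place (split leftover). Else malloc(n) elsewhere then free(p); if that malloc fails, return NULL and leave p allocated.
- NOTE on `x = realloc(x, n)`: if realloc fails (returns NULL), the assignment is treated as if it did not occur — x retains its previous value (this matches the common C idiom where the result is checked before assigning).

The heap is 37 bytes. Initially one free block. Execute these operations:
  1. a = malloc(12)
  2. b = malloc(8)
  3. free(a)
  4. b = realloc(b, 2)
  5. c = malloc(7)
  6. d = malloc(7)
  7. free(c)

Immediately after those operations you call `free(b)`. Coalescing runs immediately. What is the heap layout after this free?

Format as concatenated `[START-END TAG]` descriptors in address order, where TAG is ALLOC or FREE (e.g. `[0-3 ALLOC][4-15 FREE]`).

Op 1: a = malloc(12) -> a = 0; heap: [0-11 ALLOC][12-36 FREE]
Op 2: b = malloc(8) -> b = 12; heap: [0-11 ALLOC][12-19 ALLOC][20-36 FREE]
Op 3: free(a) -> (freed a); heap: [0-11 FREE][12-19 ALLOC][20-36 FREE]
Op 4: b = realloc(b, 2) -> b = 12; heap: [0-11 FREE][12-13 ALLOC][14-36 FREE]
Op 5: c = malloc(7) -> c = 0; heap: [0-6 ALLOC][7-11 FREE][12-13 ALLOC][14-36 FREE]
Op 6: d = malloc(7) -> d = 14; heap: [0-6 ALLOC][7-11 FREE][12-13 ALLOC][14-20 ALLOC][21-36 FREE]
Op 7: free(c) -> (freed c); heap: [0-11 FREE][12-13 ALLOC][14-20 ALLOC][21-36 FREE]
free(b): b = 12 -> block [12-13 ALLOC]; mark free, coalesce with adjacent free neighbors -> [0-13 FREE][14-20 ALLOC][21-36 FREE]

Answer: [0-13 FREE][14-20 ALLOC][21-36 FREE]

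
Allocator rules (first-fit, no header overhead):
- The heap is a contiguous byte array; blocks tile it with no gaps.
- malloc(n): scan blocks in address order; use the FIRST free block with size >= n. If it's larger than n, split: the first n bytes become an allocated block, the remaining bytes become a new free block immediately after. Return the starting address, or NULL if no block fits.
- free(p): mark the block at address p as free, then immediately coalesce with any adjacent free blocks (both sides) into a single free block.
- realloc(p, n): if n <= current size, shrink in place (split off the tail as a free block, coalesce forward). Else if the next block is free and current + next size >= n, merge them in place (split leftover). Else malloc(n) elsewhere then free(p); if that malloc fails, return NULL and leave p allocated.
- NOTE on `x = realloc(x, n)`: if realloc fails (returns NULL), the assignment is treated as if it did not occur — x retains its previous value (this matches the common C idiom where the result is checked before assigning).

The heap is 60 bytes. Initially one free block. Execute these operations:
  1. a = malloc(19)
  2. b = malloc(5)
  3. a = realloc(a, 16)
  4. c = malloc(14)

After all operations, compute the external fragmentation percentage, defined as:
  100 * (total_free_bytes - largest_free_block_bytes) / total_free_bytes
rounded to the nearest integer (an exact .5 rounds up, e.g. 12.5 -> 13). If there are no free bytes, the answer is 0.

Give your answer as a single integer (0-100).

Op 1: a = malloc(19) -> a = 0; heap: [0-18 ALLOC][19-59 FREE]
Op 2: b = malloc(5) -> b = 19; heap: [0-18 ALLOC][19-23 ALLOC][24-59 FREE]
Op 3: a = realloc(a, 16) -> a = 0; heap: [0-15 ALLOC][16-18 FREE][19-23 ALLOC][24-59 FREE]
Op 4: c = malloc(14) -> c = 24; heap: [0-15 ALLOC][16-18 FREE][19-23 ALLOC][24-37 ALLOC][38-59 FREE]
Free blocks: [3 22] total_free=25 largest=22 -> 100*(25-22)/25 = 300/25 = 12

Answer: 12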